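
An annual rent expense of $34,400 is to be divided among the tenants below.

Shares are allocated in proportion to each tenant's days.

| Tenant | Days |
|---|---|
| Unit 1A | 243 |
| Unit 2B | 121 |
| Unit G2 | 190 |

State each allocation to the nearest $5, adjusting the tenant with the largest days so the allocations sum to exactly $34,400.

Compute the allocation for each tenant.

Unit 1A: $15,085 · Unit 2B: $7,515 · Unit G2: $11,800

Sum of days: 554.
Raw shares: Unit 1A 243/554 × $34,400 = 15,088.81; Unit 2B 121/554 × $34,400 = 7,513.36; Unit G2 190/554 × $34,400 = 11,797.83.
After rounding ($5): Unit 1A $15,090; Unit 2B $7,515; Unit G2 $11,800. Sum = $34,405.
Difference $34,400 − $34,405 = −$5 applied to largest days (Unit 1A): Unit 1A becomes $15,085.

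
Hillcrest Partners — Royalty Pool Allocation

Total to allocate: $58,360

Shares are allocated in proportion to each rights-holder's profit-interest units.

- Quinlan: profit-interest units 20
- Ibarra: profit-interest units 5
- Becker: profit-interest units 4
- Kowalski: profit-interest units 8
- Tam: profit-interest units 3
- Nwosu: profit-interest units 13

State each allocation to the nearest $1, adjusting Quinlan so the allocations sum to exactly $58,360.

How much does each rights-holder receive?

Quinlan: $22,022 · Ibarra: $5,506 · Becker: $4,405 · Kowalski: $8,809 · Tam: $3,303 · Nwosu: $14,315

Sum of profit-interest units: 53.
Pro-rata amounts: Quinlan 20/53 × $58,360 = 22,022.64; Ibarra 5/53 × $58,360 = 5,505.66; Becker 4/53 × $58,360 = 4,404.53; Kowalski 8/53 × $58,360 = 8,809.06; Tam 3/53 × $58,360 = 3,303.40; Nwosu 13/53 × $58,360 = 14,314.72.
Rounded to nearest $1: Quinlan $22,023; Ibarra $5,506; Becker $4,405; Kowalski $8,809; Tam $3,303; Nwosu $14,315. Sum = $58,361.
Difference $58,360 − $58,361 = −$1 applied to Quinlan: Quinlan becomes $22,022.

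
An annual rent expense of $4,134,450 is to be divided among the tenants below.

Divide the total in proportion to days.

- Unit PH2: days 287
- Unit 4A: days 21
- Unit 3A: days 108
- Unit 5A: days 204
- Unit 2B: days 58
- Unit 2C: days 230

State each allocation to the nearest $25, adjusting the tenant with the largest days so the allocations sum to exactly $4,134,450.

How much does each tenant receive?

Days total: 908.
Proportional shares: Unit PH2 287/908 × $4,134,450 = 1,306,814.04; Unit 4A 21/908 × $4,134,450 = 95,620.54; Unit 3A 108/908 × $4,134,450 = 491,762.78; Unit 5A 204/908 × $4,134,450 = 928,885.24; Unit 2B 58/908 × $4,134,450 = 264,094.82; Unit 2C 230/908 × $4,134,450 = 1,047,272.58.
At nearest $25: Unit PH2 $1,306,825; Unit 4A $95,625; Unit 3A $491,775; Unit 5A $928,875; Unit 2B $264,100; Unit 2C $1,047,275. Sum = $4,134,475.
Difference $4,134,450 − $4,134,475 = −$25 applied to largest days (Unit PH2): Unit PH2 becomes $1,306,800.

Unit PH2: $1,306,800 · Unit 4A: $95,625 · Unit 3A: $491,775 · Unit 5A: $928,875 · Unit 2B: $264,100 · Unit 2C: $1,047,275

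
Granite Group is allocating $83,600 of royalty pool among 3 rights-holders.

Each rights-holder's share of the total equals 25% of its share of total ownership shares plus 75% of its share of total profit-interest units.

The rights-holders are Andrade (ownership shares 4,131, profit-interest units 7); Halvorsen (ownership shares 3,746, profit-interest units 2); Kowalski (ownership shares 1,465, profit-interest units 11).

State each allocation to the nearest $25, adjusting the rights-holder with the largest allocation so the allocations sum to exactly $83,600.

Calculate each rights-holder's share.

Totals — ownership shares 9,342, profit-interest units 20.
Blended shares (25% ownership shares + 75% profit-interest units): Andrade 0.3730; Halvorsen 0.1752; Kowalski 0.4517.
Raw shares: Andrade 31,186.91; Halvorsen 14,650.58; Kowalski 37,762.51.
Rounded to nearest $25: Andrade $31,175; Halvorsen $14,650; Kowalski $37,775. Sum = $83,600.
Rounded total matches; no reconciliation needed.

Andrade: $31,175 | Halvorsen: $14,650 | Kowalski: $37,775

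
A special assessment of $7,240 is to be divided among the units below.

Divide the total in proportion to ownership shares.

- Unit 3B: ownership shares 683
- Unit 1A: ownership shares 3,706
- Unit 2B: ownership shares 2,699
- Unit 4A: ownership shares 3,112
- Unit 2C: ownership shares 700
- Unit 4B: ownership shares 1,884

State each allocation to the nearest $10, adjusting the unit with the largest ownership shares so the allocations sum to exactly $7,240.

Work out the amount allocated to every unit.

Unit 3B: $390 | Unit 1A: $2,090 | Unit 2B: $1,530 | Unit 4A: $1,760 | Unit 2C: $400 | Unit 4B: $1,070

Ownership shares total: 683 + 3,706 + 2,699 + 3,112 + 700 + 1,884 = 12,784.
Unrounded shares: Unit 3B 386.81; Unit 1A 2,098.83; Unit 2B 1,528.53; Unit 4A 1,762.43; Unit 2C 396.43; Unit 4B 1,066.97.
Rounded to nearest $10: Unit 3B $390; Unit 1A $2,100; Unit 2B $1,530; Unit 4A $1,760; Unit 2C $400; Unit 4B $1,070. Sum = $7,250.
Difference $7,240 − $7,250 = −$10 applied to largest ownership shares (Unit 1A): Unit 1A becomes $2,090.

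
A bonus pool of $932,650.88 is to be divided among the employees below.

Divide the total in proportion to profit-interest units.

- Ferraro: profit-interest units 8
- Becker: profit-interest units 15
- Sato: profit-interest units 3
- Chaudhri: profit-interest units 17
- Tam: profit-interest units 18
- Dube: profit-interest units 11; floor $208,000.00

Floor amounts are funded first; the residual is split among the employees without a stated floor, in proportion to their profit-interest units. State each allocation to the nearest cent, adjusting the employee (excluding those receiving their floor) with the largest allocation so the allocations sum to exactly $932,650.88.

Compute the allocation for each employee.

Ferraro: $95,036.18 | Becker: $178,192.84 | Sato: $35,638.57 | Chaudhri: $201,951.88 | Tam: $213,831.41 | Dube: $208,000.00

Minimums first: Dube $208,000.00. Residual $724,650.88.
Residual split over remaining profit-interest units 61: Ferraro 95,036.1810 → $95,036.18; Becker 178,192.8393 → $178,192.84; Sato 35,638.5679 → $35,638.57; Chaudhri 201,951.8846 → $201,951.88; Tam 213,831.4072 → $213,831.41.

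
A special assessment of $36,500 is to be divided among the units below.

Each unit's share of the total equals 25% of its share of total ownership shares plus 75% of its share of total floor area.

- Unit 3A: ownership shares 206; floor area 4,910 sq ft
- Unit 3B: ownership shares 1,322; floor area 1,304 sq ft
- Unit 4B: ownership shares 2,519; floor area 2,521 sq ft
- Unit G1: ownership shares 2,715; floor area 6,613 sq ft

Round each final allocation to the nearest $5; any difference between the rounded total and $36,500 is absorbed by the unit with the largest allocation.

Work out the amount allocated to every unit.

Totals — ownership shares 6,762, floor area 15,348.
Composite weights (25% ownership shares + 75% floor area): Unit 3A 0.2475; Unit 3B 0.1126; Unit 4B 0.2163; Unit G1 0.4235.
Pro-rata amounts: Unit 3A 9,035.56; Unit 3B 4,109.82; Unit 4B 7,895.78; Unit G1 15,458.84.
After rounding ($5): Unit 3A $9,035; Unit 3B $4,110; Unit 4B $7,895; Unit G1 $15,460. Sum = $36,500.
Rounded total matches; no reconciliation needed.

Unit 3A: $9,035; Unit 3B: $4,110; Unit 4B: $7,895; Unit G1: $15,460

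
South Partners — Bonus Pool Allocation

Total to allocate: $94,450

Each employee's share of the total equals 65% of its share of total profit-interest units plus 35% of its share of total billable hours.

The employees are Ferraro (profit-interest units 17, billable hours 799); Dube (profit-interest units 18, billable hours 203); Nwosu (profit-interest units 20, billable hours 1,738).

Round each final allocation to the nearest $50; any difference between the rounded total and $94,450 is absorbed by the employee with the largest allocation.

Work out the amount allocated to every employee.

Ferraro: $28,600; Dube: $22,550; Nwosu: $43,300

Profit-interest units total 55; billable hours total 2,740.
Combined weights (65% profit-interest units + 35% billable hours): Ferraro 0.3030; Dube 0.2387; Nwosu 0.4584.
Pro-rata amounts: Ferraro 28,615.62; Dube 22,541.24; Nwosu 43,293.13.
After rounding ($50): Ferraro $28,600; Dube $22,550; Nwosu $43,300. Sum = $94,450.
Rounded total matches; no reconciliation needed.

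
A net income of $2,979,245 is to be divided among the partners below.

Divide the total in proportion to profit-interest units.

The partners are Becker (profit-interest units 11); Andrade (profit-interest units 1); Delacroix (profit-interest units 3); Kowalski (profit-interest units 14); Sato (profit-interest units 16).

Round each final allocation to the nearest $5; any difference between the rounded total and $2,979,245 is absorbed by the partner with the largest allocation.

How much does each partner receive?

Profit-interest units total: 45.
Proportional shares: Becker 11/45 × $2,979,245 = 728,259.89; Andrade 1/45 × $2,979,245 = 66,205.44; Delacroix 3/45 × $2,979,245 = 198,616.33; Kowalski 14/45 × $2,979,245 = 926,876.22; Sato 16/45 × $2,979,245 = 1,059,287.11.
At nearest $5: Becker $728,260; Andrade $66,205; Delacroix $198,615; Kowalski $926,875; Sato $1,059,285. Sum = $2,979,240.
Difference $2,979,245 − $2,979,240 = +$5 applied to largest allocation (Sato): Sato becomes $1,059,290.

Becker: $728,260; Andrade: $66,205; Delacroix: $198,615; Kowalski: $926,875; Sato: $1,059,290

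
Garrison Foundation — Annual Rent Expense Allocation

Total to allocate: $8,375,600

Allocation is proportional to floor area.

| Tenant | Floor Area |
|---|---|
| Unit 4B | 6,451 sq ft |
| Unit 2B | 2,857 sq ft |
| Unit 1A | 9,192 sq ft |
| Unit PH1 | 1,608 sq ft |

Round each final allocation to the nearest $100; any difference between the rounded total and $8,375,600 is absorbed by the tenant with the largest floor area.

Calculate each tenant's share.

Combined floor area = 6,451 + 2,857 + 9,192 + 1,608 = 20,108.
Proportional shares: Unit 4B 2,687,039.77; Unit 2B 1,190,028.31; Unit 1A 3,828,750.51; Unit PH1 669,781.42.
Rounded to nearest $100: Unit 4B $2,687,000; Unit 2B $1,190,000; Unit 1A $3,828,800; Unit PH1 $669,800. Sum = $8,375,600.
Rounded total matches; no reconciliation needed.

Unit 4B: $2,687,000; Unit 2B: $1,190,000; Unit 1A: $3,828,800; Unit PH1: $669,800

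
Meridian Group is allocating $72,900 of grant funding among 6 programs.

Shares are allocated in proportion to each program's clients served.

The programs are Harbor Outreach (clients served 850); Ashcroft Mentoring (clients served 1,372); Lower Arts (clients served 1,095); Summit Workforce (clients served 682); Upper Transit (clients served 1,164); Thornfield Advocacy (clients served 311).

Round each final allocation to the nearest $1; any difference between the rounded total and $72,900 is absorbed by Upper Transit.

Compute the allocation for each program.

Sum of clients served: 5,474.
Proportional shares: Harbor Outreach 850/5,474 × $72,900 = 11,319.88; Ashcroft Mentoring 1,372/5,474 × $72,900 = 18,271.61; Lower Arts 1,095/5,474 × $72,900 = 14,582.66; Summit Workforce 682/5,474 × $72,900 = 9,082.54; Upper Transit 1,164/5,474 × $72,900 = 15,501.57; Thornfield Advocacy 311/5,474 × $72,900 = 4,141.74.
After rounding ($1): Harbor Outreach $11,320; Ashcroft Mentoring $18,272; Lower Arts $14,583; Summit Workforce $9,083; Upper Transit $15,502; Thornfield Advocacy $4,142. Sum = $72,902.
Difference $72,900 − $72,902 = −$2 applied to Upper Transit: Upper Transit becomes $15,500.

Harbor Outreach: $11,320 · Ashcroft Mentoring: $18,272 · Lower Arts: $14,583 · Summit Workforce: $9,083 · Upper Transit: $15,500 · Thornfield Advocacy: $4,142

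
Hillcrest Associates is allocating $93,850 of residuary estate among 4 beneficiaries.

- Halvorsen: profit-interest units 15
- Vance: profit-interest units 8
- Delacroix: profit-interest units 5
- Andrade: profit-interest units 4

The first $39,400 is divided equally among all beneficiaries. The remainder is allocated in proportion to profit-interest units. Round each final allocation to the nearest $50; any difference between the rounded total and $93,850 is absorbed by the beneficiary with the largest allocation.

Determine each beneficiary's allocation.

Halvorsen: $35,400; Vance: $23,450; Delacroix: $18,350; Andrade: $16,650

First tranche $39,400 split equally: $9,850 each.
Remainder $54,450 by profit-interest units (total 32): Halvorsen 25,523.44 → $25,500; Vance 13,612.50 → $13,600; Delacroix 8,507.81 → $8,500; Andrade 6,806.25 → $6,800.
Rounding difference +$50 on remainder applied to Halvorsen.
Totals: Halvorsen $9,850 + $25,550 = $35,400; Vance $9,850 + $13,600 = $23,450; Delacroix $9,850 + $8,500 = $18,350; Andrade $9,850 + $6,800 = $16,650.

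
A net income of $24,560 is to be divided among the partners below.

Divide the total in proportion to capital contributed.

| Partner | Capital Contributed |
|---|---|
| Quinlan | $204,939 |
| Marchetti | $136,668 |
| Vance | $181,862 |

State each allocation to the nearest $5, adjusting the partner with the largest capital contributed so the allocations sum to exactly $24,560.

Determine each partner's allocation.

Combined capital contributed = 204,939 + 136,668 + 181,862 = 523,469.
Proportional shares: Quinlan 9,615.28; Marchetti 6,412.16; Vance 8,532.56.
At nearest $5: Quinlan $9,615; Marchetti $6,410; Vance $8,535. Sum = $24,560.
No rounding difference to absorb.

Quinlan: $9,615 · Marchetti: $6,410 · Vance: $8,535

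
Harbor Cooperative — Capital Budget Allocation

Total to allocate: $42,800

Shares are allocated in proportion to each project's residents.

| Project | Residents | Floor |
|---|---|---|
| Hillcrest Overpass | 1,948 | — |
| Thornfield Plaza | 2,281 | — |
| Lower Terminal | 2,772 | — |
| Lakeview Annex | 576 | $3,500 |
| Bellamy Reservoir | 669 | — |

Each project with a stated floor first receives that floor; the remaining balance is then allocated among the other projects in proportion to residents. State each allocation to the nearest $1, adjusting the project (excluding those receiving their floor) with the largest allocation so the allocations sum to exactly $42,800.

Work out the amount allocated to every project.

Hillcrest Overpass: $9,981 | Thornfield Plaza: $11,688 | Lower Terminal: $14,203 | Lakeview Annex: $3,500 | Bellamy Reservoir: $3,428

Minimums first: Lakeview Annex $3,500. Residual $39,300.
Residual split over remaining residents 7,670: Hillcrest Overpass 9,981.28 → $9,981; Thornfield Plaza 11,687.52 → $11,688; Lower Terminal 14,203.34 → $14,203; Bellamy Reservoir 3,427.86 → $3,428.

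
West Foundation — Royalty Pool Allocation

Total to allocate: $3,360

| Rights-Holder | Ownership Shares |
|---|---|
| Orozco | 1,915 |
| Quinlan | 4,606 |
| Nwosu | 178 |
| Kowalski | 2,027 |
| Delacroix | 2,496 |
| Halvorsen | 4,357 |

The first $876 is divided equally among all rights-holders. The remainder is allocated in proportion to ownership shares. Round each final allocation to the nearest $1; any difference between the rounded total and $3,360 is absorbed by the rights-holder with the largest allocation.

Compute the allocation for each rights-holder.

First tranche $876 split equally: $146 each.
Remainder $2,484 by ownership shares (total 15,579): Orozco 305.34 → $305; Quinlan 734.41 → $734; Nwosu 28.38 → $28; Kowalski 323.20 → $323; Delacroix 397.98 → $398; Halvorsen 694.70 → $695.
Rounding difference +$1 on remainder applied to Quinlan.
Totals: Orozco $146 + $305 = $451; Quinlan $146 + $735 = $881; Nwosu $146 + $28 = $174; Kowalski $146 + $323 = $469; Delacroix $146 + $398 = $544; Halvorsen $146 + $695 = $841.

Orozco: $451; Quinlan: $881; Nwosu: $174; Kowalski: $469; Delacroix: $544; Halvorsen: $841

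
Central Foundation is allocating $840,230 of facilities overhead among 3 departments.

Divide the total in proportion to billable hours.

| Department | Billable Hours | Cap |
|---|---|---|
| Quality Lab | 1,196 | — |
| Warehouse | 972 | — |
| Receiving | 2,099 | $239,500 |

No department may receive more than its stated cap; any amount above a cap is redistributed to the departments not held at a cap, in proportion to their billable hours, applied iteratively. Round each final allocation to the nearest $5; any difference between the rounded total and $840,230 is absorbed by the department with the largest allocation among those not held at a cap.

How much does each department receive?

Combined billable hours = 4,267.
Proportional shares (ignoring caps): Quality Lab 235,508.57; Warehouse 191,399.94; Receiving 413,321.48.
Held at cap: Receiving ($239,500); remaining pool $600,730 reallocated over remaining billable hours 2,168.
Shares after redistribution: Quality Lab 331,399.02 → $331,400; Warehouse 269,330.98 → $269,330.

Quality Lab: $331,400 · Warehouse: $269,330 · Receiving: $239,500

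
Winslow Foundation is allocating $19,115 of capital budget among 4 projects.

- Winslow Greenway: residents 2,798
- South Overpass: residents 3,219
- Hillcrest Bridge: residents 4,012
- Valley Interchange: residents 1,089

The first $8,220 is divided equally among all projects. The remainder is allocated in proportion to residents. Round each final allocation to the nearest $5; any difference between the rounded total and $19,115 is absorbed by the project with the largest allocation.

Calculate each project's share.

Winslow Greenway: $4,795 | South Overpass: $5,210 | Hillcrest Bridge: $5,990 | Valley Interchange: $3,120

Equal tier: $8,220 ÷ 4 = $2,055 apiece.
Remainder $10,895 by residents (total 11,118): Winslow Greenway 2,741.88 → $2,740; South Overpass 3,154.43 → $3,155; Hillcrest Bridge 3,931.53 → $3,930; Valley Interchange 1,067.16 → $1,065.
Rounding difference +$5 on remainder applied to Hillcrest Bridge.
Totals: Winslow Greenway $2,055 + $2,740 = $4,795; South Overpass $2,055 + $3,155 = $5,210; Hillcrest Bridge $2,055 + $3,935 = $5,990; Valley Interchange $2,055 + $1,065 = $3,120.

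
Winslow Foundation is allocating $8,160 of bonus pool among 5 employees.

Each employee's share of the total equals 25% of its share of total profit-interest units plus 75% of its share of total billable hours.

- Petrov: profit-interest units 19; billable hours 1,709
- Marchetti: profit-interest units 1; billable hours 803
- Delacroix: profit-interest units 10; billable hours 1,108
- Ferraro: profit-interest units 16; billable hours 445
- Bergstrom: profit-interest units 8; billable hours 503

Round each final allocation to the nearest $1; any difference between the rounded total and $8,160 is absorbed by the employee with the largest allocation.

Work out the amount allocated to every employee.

Petrov: $3,007; Marchetti: $1,114; Delacroix: $1,862; Ferraro: $1,201; Bergstrom: $976

Totals — profit-interest units 54, billable hours 4,568.
Combined weights (25% profit-interest units + 75% billable hours): Petrov 0.3686; Marchetti 0.1365; Delacroix 0.2282; Ferraro 0.1471; Bergstrom 0.1196.
Pro-rata amounts: Petrov 3,007.42; Marchetti 1,113.60; Delacroix 1,862.23; Ferraro 1,200.64; Bergstrom 976.12.
Rounded to nearest $1: Petrov $3,007; Marchetti $1,114; Delacroix $1,862; Ferraro $1,201; Bergstrom $976. Sum = $8,160.
No rounding difference to absorb.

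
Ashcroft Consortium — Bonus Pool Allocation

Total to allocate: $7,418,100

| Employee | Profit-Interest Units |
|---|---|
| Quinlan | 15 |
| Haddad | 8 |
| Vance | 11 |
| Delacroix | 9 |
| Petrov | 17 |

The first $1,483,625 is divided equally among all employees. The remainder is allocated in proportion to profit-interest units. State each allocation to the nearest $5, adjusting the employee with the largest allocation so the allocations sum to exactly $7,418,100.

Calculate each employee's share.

Quinlan: $1,780,345; Haddad: $1,087,990; Vance: $1,384,710; Delacroix: $1,186,895; Petrov: $1,978,160

Equal tier: $1,483,625 ÷ 5 = $296,725 apiece.
Remainder $5,934,475 by profit-interest units (total 60): Quinlan 1,483,618.75 → $1,483,620; Haddad 791,263.33 → $791,265; Vance 1,087,987.08 → $1,087,985; Delacroix 890,171.25 → $890,170; Petrov 1,681,434.58 → $1,681,435.
Totals: Quinlan $296,725 + $1,483,620 = $1,780,345; Haddad $296,725 + $791,265 = $1,087,990; Vance $296,725 + $1,087,985 = $1,384,710; Delacroix $296,725 + $890,170 = $1,186,895; Petrov $296,725 + $1,681,435 = $1,978,160.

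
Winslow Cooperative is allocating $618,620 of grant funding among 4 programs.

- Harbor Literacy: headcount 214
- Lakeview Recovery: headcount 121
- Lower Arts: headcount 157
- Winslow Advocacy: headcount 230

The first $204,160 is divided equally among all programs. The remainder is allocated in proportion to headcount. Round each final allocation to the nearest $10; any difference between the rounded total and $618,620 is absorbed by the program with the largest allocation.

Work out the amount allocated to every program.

Harbor Literacy: $173,890; Lakeview Recovery: $120,500; Lower Arts: $141,160; Winslow Advocacy: $183,070

First tranche $204,160 split equally: $51,040 each.
Remainder $414,460 by headcount (total 722): Harbor Literacy 122,845.48 → $122,850; Lakeview Recovery 69,459.36 → $69,460; Lower Arts 90,124.96 → $90,120; Winslow Advocacy 132,030.19 → $132,030.
Totals: Harbor Literacy $51,040 + $122,850 = $173,890; Lakeview Recovery $51,040 + $69,460 = $120,500; Lower Arts $51,040 + $90,120 = $141,160; Winslow Advocacy $51,040 + $132,030 = $183,070.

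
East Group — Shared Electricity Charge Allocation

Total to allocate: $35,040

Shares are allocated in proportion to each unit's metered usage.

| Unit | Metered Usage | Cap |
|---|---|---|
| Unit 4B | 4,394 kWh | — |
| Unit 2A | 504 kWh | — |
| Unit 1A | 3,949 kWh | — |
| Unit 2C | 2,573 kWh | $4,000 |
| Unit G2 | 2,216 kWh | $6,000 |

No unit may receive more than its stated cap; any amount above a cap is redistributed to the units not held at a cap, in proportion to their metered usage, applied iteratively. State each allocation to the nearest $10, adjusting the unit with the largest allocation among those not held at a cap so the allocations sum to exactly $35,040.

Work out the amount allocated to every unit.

Unit 4B: $12,430 | Unit 2A: $1,430 | Unit 1A: $11,180 | Unit 2C: $4,000 | Unit G2: $6,000

Sum of metered usage: 13,636.
Pro-rata shares before constraints: Unit 4B 11,291.12; Unit 2A 1,295.11; Unit 1A 10,147.62; Unit 2C 6,611.76; Unit G2 5,694.39.
Held at cap: Unit 2C ($4,000); remaining pool $31,040 reallocated over remaining metered usage 11,063.
Held at cap: Unit G2 ($6,000); remaining pool $25,040 reallocated over remaining metered usage 8,847.
Remaining shares: Unit 4B 12,436.51 → $12,440; Unit 2A 1,426.49 → $1,430; Unit 1A 11,177.00 → $11,180.
Rounding difference −$10 applied to Unit 4B → $12,430.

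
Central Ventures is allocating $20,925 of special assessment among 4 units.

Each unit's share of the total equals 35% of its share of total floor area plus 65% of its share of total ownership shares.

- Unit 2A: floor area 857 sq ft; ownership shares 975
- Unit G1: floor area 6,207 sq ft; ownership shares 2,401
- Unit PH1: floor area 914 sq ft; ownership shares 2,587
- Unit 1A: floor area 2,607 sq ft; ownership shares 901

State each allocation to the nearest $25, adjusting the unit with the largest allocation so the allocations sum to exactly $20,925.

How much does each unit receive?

Floor area total 10,585; ownership shares total 6,864.
Blended shares (35% floor area + 65% ownership shares): Unit 2A 0.1207; Unit G1 0.4326; Unit PH1 0.2752; Unit 1A 0.1715.
Pro-rata amounts: Unit 2A 2,524.95; Unit G1 9,052.28; Unit PH1 5,758.62; Unit 1A 3,589.14.
At nearest $25: Unit 2A $2,525; Unit G1 $9,050; Unit PH1 $5,750; Unit 1A $3,600. Sum = $20,925.
No rounding difference to absorb.

Unit 2A: $2,525 | Unit G1: $9,050 | Unit PH1: $5,750 | Unit 1A: $3,600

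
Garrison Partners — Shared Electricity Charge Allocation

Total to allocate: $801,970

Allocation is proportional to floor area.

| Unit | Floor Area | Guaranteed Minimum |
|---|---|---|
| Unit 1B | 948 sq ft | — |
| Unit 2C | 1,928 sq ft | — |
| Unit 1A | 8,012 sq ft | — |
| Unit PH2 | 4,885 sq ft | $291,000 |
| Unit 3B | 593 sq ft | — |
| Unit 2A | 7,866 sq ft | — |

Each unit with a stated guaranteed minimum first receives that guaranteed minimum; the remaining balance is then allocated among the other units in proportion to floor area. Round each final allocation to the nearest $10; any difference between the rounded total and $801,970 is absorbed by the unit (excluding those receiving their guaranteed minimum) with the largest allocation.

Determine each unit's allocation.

Unit 1B: $25,040 · Unit 2C: $50,920 · Unit 1A: $211,600 · Unit PH2: $291,000 · Unit 3B: $15,660 · Unit 2A: $207,750

Fund the minimums — Unit PH2 $291,000. Balance $510,970.
Balance split over remaining floor area 19,347: Unit 1B 25,037.45 → $25,040; Unit 2C 50,920.05 → $50,920; Unit 1A 211,603.43 → $211,600; Unit 3B 15,661.61 → $15,660; Unit 2A 207,747.46 → $207,750.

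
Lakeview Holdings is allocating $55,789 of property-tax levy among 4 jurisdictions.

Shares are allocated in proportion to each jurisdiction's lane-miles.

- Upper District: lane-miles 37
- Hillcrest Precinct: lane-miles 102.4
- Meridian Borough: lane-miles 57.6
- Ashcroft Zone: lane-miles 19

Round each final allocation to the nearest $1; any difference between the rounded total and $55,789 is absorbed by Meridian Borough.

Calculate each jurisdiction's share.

Upper District: $9,556 | Hillcrest Precinct: $26,448 | Meridian Borough: $14,878 | Ashcroft Zone: $4,907

Sum of lane-miles: 216.
Proportional shares: Upper District 37/216 × $55,789 = 9,556.45; Hillcrest Precinct 102.4/216 × $55,789 = 26,448.12; Meridian Borough 57.6/216 × $55,789 = 14,877.07; Ashcroft Zone 19/216 × $55,789 = 4,907.37.
At nearest $1: Upper District $9,556; Hillcrest Precinct $26,448; Meridian Borough $14,877; Ashcroft Zone $4,907. Sum = $55,788.
Difference $55,789 − $55,788 = +$1 applied to Meridian Borough: Meridian Borough becomes $14,878.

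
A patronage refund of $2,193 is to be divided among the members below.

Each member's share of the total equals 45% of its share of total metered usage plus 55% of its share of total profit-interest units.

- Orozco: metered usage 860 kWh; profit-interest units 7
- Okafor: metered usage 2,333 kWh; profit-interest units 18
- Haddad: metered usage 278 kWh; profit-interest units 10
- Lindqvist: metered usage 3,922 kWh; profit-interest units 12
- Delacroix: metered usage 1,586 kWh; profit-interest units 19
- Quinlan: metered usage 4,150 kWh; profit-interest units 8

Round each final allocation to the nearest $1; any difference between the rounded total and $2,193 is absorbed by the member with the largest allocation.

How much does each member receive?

Metered usage total 13,129; profit-interest units total 74.
Combined weights (45% metered usage + 55% profit-interest units): Orozco 0.0815; Okafor 0.2137; Haddad 0.0839; Lindqvist 0.2236; Delacroix 0.1956; Quinlan 0.2017.
Unrounded shares: Orozco 178.74; Okafor 468.75; Haddad 183.89; Lindqvist 490.39; Delacroix 428.90; Quinlan 442.33.
After rounding ($1): Orozco $179; Okafor $469; Haddad $184; Lindqvist $490; Delacroix $429; Quinlan $442. Sum = $2,193.
Sum already equals the total — no adjustment.

Orozco: $179 | Okafor: $469 | Haddad: $184 | Lindqvist: $490 | Delacroix: $429 | Quinlan: $442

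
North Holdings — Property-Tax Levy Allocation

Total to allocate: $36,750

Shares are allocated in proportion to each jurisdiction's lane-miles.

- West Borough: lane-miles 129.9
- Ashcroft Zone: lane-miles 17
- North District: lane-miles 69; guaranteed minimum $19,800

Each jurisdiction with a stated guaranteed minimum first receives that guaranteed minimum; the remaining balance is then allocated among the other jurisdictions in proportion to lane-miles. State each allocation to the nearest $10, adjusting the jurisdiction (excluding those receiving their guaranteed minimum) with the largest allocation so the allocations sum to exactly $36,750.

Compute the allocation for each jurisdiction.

West Borough: $14,990 | Ashcroft Zone: $1,960 | North District: $19,800

Minimums first: North District $19,800. Remaining pool $16,950.
Remaining pool split over remaining lane-miles 146.9: West Borough 14,988.46 → $14,990; Ashcroft Zone 1,961.54 → $1,960.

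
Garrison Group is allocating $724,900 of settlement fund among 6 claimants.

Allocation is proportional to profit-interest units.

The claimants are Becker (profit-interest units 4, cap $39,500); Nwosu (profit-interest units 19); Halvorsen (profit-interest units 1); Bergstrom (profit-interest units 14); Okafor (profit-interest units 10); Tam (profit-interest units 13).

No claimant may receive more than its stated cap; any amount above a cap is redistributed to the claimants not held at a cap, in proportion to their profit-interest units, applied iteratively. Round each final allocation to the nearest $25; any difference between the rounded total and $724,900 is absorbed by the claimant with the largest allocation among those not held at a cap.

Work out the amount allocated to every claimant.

Total profit-interest units = 61.
Proportional shares (ignoring caps): Becker 47,534.43; Nwosu 225,788.52; Halvorsen 11,883.61; Bergstrom 166,370.49; Okafor 118,836.07; Tam 154,486.89.
Cap binds for Becker ($39,500); balance $685,400 reallocated over remaining profit-interest units 57.
Redistributed shares: Nwosu 228,466.67 → $228,475; Halvorsen 12,024.56 → $12,025; Bergstrom 168,343.86 → $168,350; Okafor 120,245.61 → $120,250; Tam 156,319.30 → $156,325.
Rounding difference −$25 applied to Nwosu → $228,450.

Becker: $39,500 · Nwosu: $228,450 · Halvorsen: $12,025 · Bergstrom: $168,350 · Okafor: $120,250 · Tam: $156,325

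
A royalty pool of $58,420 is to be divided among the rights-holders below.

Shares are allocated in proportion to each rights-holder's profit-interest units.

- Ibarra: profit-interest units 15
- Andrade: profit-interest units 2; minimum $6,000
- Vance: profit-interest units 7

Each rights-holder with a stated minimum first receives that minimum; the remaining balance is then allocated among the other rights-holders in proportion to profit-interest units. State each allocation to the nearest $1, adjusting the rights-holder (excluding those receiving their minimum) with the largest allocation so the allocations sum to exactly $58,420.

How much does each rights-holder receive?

Ibarra: $35,741 · Andrade: $6,000 · Vance: $16,679

Fund the minimums — Andrade $6,000. Remaining pool $52,420.
Remaining pool split over remaining profit-interest units 22: Ibarra 35,740.91 → $35,741; Vance 16,679.09 → $16,679.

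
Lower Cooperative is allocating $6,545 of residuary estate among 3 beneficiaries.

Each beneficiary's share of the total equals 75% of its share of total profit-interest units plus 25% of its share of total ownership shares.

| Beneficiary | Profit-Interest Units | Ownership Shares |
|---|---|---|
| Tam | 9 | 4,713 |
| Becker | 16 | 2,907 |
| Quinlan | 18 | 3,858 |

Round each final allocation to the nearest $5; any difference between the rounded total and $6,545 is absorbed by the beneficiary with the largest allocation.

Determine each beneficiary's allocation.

Tam: $1,700 · Becker: $2,240 · Quinlan: $2,605

Profit-interest units total 43; ownership shares total 11,478.
Blended shares (75% profit-interest units + 25% ownership shares): Tam 0.2596; Becker 0.3424; Quinlan 0.3980.
Pro-rata amounts: Tam 1,699.28; Becker 2,240.92; Quinlan 2,604.80.
Rounded to nearest $5: Tam $1,700; Becker $2,240; Quinlan $2,605. Sum = $6,545.
No rounding difference to absorb.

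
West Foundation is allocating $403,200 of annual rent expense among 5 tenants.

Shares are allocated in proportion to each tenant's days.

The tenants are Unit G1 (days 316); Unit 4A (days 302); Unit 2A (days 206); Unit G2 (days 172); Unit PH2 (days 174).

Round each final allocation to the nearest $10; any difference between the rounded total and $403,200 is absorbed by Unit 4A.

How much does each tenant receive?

Unit G1: $108,900 · Unit 4A: $104,080 · Unit 2A: $70,990 · Unit G2: $59,270 · Unit PH2: $59,960

Total days = 1,170.
Pro-rata amounts: Unit G1 316/1,170 × $403,200 = 108,898.46; Unit 4A 302/1,170 × $403,200 = 104,073.85; Unit 2A 206/1,170 × $403,200 = 70,990.77; Unit G2 172/1,170 × $403,200 = 59,273.85; Unit PH2 174/1,170 × $403,200 = 59,963.08.
Rounded to nearest $10: Unit G1 $108,900; Unit 4A $104,070; Unit 2A $70,990; Unit G2 $59,270; Unit PH2 $59,960. Sum = $403,190.
Difference $403,200 − $403,190 = +$10 applied to Unit 4A: Unit 4A becomes $104,080.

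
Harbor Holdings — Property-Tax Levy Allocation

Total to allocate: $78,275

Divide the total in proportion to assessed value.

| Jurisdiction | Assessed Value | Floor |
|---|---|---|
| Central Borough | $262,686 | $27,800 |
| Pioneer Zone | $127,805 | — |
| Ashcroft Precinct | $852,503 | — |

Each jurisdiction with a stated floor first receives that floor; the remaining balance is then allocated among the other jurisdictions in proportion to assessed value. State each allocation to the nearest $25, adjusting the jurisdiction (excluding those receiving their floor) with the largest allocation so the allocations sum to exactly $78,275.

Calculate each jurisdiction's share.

Central Borough: $27,800 | Pioneer Zone: $6,575 | Ashcroft Precinct: $43,900

Fund the minimums — Central Borough $27,800. Residual $50,475.
Residual split over remaining assessed value 980,308: Pioneer Zone 6,580.54 → $6,575; Ashcroft Precinct 43,894.46 → $43,900.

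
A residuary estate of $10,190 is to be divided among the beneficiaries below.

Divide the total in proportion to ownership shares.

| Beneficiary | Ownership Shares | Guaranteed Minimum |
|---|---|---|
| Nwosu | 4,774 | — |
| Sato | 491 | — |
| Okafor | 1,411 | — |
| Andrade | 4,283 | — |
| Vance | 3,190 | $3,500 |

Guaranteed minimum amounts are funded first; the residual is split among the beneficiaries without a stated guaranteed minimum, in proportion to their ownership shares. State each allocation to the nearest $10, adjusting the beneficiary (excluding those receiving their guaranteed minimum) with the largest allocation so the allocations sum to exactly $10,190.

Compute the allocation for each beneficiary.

Fund the minimums — Vance $3,500. Residual $6,690.
Residual split over remaining ownership shares 10,959: Nwosu 2,914.32 → $2,910; Sato 299.73 → $300; Okafor 861.36 → $860; Andrade 2,614.59 → $2,610.
Rounding difference +$10 applied to Nwosu → $2,920.

Nwosu: $2,920; Sato: $300; Okafor: $860; Andrade: $2,610; Vance: $3,500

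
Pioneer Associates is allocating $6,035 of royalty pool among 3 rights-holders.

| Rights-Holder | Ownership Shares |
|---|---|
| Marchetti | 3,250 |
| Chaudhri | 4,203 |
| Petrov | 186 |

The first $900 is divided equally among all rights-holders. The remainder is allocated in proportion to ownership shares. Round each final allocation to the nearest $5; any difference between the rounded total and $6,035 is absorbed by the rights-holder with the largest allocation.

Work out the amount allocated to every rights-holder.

Marchetti: $2,485 | Chaudhri: $3,125 | Petrov: $425

Equal tier: $900 ÷ 3 = $300 apiece.
Remainder $5,135 by ownership shares (total 7,639): Marchetti 2,184.68 → $2,185; Chaudhri 2,825.29 → $2,825; Petrov 125.03 → $125.
Totals: Marchetti $300 + $2,185 = $2,485; Chaudhri $300 + $2,825 = $3,125; Petrov $300 + $125 = $425.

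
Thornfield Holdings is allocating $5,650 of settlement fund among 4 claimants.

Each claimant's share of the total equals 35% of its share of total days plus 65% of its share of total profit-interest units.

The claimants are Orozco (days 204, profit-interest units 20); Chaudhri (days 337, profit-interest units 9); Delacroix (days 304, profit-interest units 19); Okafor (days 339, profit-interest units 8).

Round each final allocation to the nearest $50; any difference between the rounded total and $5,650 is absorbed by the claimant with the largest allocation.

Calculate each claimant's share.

Orozco: $1,650 | Chaudhri: $1,150 | Delacroix: $1,750 | Okafor: $1,100

Totals — days 1,184, profit-interest units 56.
Composite weights (35% days + 65% profit-interest units): Orozco 0.2924; Chaudhri 0.2041; Delacroix 0.3104; Okafor 0.1931.
Unrounded shares: Orozco 1,652.33; Chaudhri 1,153.08; Delacroix 1,753.76; Okafor 1,090.84.
After rounding ($50): Orozco $1,650; Chaudhri $1,150; Delacroix $1,750; Okafor $1,100. Sum = $5,650.
Rounded total matches; no reconciliation needed.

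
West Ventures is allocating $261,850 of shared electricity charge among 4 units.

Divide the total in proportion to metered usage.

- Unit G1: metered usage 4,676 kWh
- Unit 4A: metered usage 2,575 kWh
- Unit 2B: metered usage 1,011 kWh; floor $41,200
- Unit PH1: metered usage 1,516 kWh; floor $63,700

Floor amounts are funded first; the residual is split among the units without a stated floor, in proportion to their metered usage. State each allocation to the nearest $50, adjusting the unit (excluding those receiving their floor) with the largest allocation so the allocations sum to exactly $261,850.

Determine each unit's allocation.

Unit G1: $101,200 | Unit 4A: $55,750 | Unit 2B: $41,200 | Unit PH1: $63,700

Guaranteed amounts: Unit 2B $41,200; Unit PH1 $63,700. Residual $156,950.
Residual split over remaining metered usage 7,251: Unit G1 101,213.38 → $101,200; Unit 4A 55,736.62 → $55,750.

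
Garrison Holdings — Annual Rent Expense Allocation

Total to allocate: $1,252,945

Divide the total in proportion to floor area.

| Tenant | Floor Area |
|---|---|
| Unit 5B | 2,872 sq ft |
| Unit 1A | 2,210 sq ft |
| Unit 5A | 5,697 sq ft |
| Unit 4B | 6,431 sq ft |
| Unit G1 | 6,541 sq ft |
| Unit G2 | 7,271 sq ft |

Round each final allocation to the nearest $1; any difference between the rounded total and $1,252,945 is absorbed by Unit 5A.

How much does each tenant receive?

Unit 5B: $115,997; Unit 1A: $89,260; Unit 5A: $230,095; Unit 4B: $259,741; Unit G1: $264,184; Unit G2: $293,668

Total floor area = 31,022.
Unrounded shares: Unit 5B 2,872/31,022 × $1,252,945 = 115,996.97; Unit 1A 2,210/31,022 × $1,252,945 = 89,259.51; Unit 5A 5,697/31,022 × $1,252,945 = 230,095.66; Unit 4B 6,431/31,022 × $1,252,945 = 259,741.13; Unit G1 6,541/31,022 × $1,252,945 = 264,183.91; Unit G2 7,271/31,022 × $1,252,945 = 293,667.82.
After rounding ($1): Unit 5B $115,997; Unit 1A $89,260; Unit 5A $230,096; Unit 4B $259,741; Unit G1 $264,184; Unit G2 $293,668. Sum = $1,252,946.
Difference $1,252,945 − $1,252,946 = −$1 applied to Unit 5A: Unit 5A becomes $230,095.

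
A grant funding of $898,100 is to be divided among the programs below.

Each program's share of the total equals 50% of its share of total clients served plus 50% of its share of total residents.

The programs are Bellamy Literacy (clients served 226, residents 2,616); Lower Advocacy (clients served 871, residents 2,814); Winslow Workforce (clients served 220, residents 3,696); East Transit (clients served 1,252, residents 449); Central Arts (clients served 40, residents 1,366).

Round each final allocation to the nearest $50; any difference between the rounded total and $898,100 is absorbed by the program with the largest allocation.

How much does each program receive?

Bellamy Literacy: $146,250; Lower Advocacy: $265,450; Winslow Workforce: $189,550; East Transit: $233,900; Central Arts: $62,950

Totals — clients served 2,609, residents 10,941.
Blended shares (50% clients served + 50% residents): Bellamy Literacy 0.1629; Lower Advocacy 0.2955; Winslow Workforce 0.2111; East Transit 0.2605; Central Arts 0.0701.
Unrounded shares: Bellamy Literacy 146,266.30; Lower Advocacy 265,407.45; Winslow Workforce 189,559.90; East Transit 233,917.17; Central Arts 62,949.19.
After rounding ($50): Bellamy Literacy $146,250; Lower Advocacy $265,400; Winslow Workforce $189,550; East Transit $233,900; Central Arts $62,950. Sum = $898,050.
Difference $898,100 − $898,050 = +$50 applied to largest allocation (Lower Advocacy): Lower Advocacy becomes $265,450.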